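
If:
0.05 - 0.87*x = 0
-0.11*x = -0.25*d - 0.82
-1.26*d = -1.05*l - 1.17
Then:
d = -3.25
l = -5.02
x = 0.06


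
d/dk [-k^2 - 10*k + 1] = -2*k - 10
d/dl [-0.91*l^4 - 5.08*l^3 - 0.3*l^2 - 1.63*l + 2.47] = -3.64*l^3 - 15.24*l^2 - 0.6*l - 1.63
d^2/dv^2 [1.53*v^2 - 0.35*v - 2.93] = 3.06000000000000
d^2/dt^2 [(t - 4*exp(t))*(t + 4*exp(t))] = 2 - 64*exp(2*t)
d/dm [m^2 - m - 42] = 2*m - 1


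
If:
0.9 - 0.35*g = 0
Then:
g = 2.57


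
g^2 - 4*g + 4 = (g - 2)^2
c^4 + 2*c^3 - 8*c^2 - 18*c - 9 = (c - 3)*(c + 1)^2*(c + 3)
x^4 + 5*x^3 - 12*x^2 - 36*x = x*(x - 3)*(x + 2)*(x + 6)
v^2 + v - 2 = (v - 1)*(v + 2)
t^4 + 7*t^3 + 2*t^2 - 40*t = t*(t - 2)*(t + 4)*(t + 5)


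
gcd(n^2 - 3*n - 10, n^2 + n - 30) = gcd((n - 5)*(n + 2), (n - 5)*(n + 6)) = n - 5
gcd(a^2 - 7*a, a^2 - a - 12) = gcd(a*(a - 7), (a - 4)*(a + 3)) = 1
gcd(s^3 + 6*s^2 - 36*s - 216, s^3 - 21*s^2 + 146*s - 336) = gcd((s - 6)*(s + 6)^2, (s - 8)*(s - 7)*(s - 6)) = s - 6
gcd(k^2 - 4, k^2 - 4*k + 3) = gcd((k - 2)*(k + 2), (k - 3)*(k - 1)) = 1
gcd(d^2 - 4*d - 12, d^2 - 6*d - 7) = 1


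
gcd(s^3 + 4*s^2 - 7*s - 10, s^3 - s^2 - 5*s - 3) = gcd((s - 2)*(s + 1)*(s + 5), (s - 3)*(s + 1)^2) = s + 1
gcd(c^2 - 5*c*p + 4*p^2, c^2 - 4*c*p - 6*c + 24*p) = -c + 4*p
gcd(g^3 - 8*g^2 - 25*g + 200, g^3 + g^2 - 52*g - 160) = g^2 - 3*g - 40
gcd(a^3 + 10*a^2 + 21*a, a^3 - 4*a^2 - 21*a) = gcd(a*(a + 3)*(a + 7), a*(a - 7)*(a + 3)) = a^2 + 3*a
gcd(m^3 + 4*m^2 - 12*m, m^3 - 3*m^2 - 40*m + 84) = m^2 + 4*m - 12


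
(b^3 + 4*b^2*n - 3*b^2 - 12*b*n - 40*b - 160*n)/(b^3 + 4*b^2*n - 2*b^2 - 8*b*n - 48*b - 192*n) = (b + 5)/(b + 6)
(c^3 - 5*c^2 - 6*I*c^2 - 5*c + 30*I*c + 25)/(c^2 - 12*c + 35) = (c^2 - 6*I*c - 5)/(c - 7)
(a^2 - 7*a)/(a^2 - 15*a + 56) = a/(a - 8)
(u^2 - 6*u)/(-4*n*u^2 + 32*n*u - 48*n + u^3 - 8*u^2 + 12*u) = u/(-4*n*u + 8*n + u^2 - 2*u)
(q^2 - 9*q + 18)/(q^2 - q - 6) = (q - 6)/(q + 2)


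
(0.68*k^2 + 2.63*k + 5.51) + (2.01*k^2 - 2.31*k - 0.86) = 2.69*k^2 + 0.32*k + 4.65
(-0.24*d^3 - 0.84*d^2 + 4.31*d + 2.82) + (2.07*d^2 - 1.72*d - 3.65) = -0.24*d^3 + 1.23*d^2 + 2.59*d - 0.83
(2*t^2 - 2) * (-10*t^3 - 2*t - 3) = -20*t^5 + 16*t^3 - 6*t^2 + 4*t + 6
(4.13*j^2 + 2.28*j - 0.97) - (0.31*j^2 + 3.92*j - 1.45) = 3.82*j^2 - 1.64*j + 0.48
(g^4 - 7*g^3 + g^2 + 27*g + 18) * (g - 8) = g^5 - 15*g^4 + 57*g^3 + 19*g^2 - 198*g - 144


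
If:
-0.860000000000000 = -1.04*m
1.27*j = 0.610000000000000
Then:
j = 0.48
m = 0.83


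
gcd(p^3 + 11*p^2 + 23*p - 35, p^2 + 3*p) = 1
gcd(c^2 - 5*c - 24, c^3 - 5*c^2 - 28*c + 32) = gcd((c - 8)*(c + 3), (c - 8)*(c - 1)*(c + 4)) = c - 8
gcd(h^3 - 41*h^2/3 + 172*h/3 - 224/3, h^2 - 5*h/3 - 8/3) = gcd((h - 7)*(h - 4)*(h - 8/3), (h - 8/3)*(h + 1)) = h - 8/3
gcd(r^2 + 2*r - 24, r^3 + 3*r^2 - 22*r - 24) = r^2 + 2*r - 24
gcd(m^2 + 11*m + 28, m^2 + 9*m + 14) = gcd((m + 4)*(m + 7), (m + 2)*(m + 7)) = m + 7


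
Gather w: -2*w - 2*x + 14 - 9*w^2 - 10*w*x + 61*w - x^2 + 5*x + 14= -9*w^2 + w*(59 - 10*x) - x^2 + 3*x + 28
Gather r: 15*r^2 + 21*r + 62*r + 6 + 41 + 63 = 15*r^2 + 83*r + 110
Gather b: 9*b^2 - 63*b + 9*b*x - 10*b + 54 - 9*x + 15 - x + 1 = 9*b^2 + b*(9*x - 73) - 10*x + 70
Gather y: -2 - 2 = -4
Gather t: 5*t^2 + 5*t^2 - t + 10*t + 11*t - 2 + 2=10*t^2 + 20*t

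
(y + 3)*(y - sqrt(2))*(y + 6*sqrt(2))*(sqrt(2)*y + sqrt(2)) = sqrt(2)*y^4 + 4*sqrt(2)*y^3 + 10*y^3 - 9*sqrt(2)*y^2 + 40*y^2 - 48*sqrt(2)*y + 30*y - 36*sqrt(2)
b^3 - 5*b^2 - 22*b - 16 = (b - 8)*(b + 1)*(b + 2)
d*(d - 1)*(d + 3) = d^3 + 2*d^2 - 3*d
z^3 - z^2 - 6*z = z*(z - 3)*(z + 2)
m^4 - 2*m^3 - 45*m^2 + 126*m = m*(m - 6)*(m - 3)*(m + 7)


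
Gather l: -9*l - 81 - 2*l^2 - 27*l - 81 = -2*l^2 - 36*l - 162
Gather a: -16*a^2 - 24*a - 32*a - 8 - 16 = -16*a^2 - 56*a - 24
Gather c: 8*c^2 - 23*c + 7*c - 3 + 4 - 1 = 8*c^2 - 16*c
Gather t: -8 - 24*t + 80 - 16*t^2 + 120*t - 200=-16*t^2 + 96*t - 128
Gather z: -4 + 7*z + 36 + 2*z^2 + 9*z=2*z^2 + 16*z + 32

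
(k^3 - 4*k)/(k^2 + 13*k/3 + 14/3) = 3*k*(k - 2)/(3*k + 7)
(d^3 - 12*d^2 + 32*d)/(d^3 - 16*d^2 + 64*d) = (d - 4)/(d - 8)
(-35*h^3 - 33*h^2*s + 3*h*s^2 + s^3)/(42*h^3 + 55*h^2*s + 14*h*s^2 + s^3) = (-5*h + s)/(6*h + s)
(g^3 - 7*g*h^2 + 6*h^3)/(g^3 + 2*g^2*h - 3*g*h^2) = (g - 2*h)/g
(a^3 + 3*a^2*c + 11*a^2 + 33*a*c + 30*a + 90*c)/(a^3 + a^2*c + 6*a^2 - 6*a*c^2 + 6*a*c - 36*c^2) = (a + 5)/(a - 2*c)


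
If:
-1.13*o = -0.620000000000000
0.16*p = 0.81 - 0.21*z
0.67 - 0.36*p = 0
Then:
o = 0.55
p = 1.86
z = 2.44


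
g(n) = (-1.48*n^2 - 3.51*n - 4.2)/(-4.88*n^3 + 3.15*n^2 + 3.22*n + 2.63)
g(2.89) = 0.34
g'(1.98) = -2.02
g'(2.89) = -0.27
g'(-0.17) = -0.07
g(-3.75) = -0.04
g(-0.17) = -1.66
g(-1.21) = -0.18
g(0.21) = -1.47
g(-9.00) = -0.02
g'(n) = (-2.96*n - 3.51)/(-4.88*n^3 + 3.15*n^2 + 3.22*n + 2.63) + (-1.48*n^2 - 3.51*n - 4.2)*(14.64*n^2 - 6.3*n - 3.22)/(-4.88*n^3 + 3.15*n^2 + 3.22*n + 2.63)^2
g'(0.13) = 0.60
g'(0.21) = 0.47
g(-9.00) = -0.02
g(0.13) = -1.51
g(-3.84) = -0.04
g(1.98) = 1.03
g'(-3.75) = -0.01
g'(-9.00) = -0.00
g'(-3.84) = -0.01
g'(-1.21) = -0.37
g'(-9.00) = -0.00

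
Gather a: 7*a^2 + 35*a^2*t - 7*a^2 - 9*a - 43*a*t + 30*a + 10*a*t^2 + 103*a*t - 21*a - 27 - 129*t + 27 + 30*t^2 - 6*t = 35*a^2*t + a*(10*t^2 + 60*t) + 30*t^2 - 135*t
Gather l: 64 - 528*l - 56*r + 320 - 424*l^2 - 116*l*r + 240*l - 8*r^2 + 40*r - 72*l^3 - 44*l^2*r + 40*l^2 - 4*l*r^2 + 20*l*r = -72*l^3 + l^2*(-44*r - 384) + l*(-4*r^2 - 96*r - 288) - 8*r^2 - 16*r + 384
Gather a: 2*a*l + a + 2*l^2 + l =a*(2*l + 1) + 2*l^2 + l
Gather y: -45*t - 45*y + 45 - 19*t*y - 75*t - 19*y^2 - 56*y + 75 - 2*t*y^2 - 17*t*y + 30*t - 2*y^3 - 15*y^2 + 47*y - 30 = -90*t - 2*y^3 + y^2*(-2*t - 34) + y*(-36*t - 54) + 90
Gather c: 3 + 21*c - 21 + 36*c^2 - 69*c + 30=36*c^2 - 48*c + 12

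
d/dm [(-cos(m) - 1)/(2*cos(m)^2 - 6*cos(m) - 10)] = (sin(m)^2 - 2*cos(m) - 3)*sin(m)/(2*(sin(m)^2 + 3*cos(m) + 4)^2)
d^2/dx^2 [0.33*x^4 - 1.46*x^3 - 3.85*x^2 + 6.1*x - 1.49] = 3.96*x^2 - 8.76*x - 7.7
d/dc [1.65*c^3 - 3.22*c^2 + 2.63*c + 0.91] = 4.95*c^2 - 6.44*c + 2.63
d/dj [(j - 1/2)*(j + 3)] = 2*j + 5/2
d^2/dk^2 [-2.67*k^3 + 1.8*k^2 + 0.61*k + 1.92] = 3.6 - 16.02*k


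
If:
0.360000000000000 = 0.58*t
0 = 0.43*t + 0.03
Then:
No Solution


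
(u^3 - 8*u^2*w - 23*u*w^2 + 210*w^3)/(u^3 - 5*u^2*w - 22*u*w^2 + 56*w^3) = (u^2 - u*w - 30*w^2)/(u^2 + 2*u*w - 8*w^2)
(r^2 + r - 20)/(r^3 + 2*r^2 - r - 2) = (r^2 + r - 20)/(r^3 + 2*r^2 - r - 2)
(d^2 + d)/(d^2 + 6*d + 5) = d/(d + 5)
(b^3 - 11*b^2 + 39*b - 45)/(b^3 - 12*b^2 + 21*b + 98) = (b^3 - 11*b^2 + 39*b - 45)/(b^3 - 12*b^2 + 21*b + 98)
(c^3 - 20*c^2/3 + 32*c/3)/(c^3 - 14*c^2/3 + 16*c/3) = (c - 4)/(c - 2)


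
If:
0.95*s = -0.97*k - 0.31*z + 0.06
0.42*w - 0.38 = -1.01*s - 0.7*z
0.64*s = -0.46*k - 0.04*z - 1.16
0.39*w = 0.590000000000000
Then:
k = 2.03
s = -3.57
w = 1.51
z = 4.79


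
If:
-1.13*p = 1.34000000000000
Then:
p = -1.19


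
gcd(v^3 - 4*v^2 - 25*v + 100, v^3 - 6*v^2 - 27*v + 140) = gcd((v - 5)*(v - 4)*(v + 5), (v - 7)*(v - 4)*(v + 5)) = v^2 + v - 20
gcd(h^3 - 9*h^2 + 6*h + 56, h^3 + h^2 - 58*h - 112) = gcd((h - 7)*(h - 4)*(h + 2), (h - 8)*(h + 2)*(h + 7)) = h + 2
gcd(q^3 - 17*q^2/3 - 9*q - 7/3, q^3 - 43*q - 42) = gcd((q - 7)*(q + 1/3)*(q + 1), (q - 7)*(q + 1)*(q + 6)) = q^2 - 6*q - 7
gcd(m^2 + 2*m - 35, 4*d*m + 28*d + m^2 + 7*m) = m + 7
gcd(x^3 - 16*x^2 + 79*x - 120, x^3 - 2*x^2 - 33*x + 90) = x^2 - 8*x + 15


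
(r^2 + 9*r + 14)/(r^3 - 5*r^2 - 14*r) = (r + 7)/(r*(r - 7))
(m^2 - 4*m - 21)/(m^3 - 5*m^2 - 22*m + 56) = (m + 3)/(m^2 + 2*m - 8)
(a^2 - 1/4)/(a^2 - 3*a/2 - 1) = (a - 1/2)/(a - 2)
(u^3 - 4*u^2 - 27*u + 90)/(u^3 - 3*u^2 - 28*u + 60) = (u - 3)/(u - 2)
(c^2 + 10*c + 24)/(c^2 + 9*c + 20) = (c + 6)/(c + 5)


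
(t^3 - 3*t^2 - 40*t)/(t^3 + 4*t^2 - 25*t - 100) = t*(t - 8)/(t^2 - t - 20)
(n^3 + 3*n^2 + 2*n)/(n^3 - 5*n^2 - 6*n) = (n + 2)/(n - 6)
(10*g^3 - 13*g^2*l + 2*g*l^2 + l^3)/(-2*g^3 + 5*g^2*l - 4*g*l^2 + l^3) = (-5*g - l)/(g - l)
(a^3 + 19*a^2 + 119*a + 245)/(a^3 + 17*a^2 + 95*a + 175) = (a + 7)/(a + 5)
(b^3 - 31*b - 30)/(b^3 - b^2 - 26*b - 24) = (b + 5)/(b + 4)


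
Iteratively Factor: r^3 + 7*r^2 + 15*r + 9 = (r + 3)*(r^2 + 4*r + 3) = (r + 1)*(r + 3)*(r + 3)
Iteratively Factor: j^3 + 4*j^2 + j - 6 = (j + 3)*(j^2 + j - 2) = (j + 2)*(j + 3)*(j - 1)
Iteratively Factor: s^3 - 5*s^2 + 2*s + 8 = (s - 2)*(s^2 - 3*s - 4) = (s - 4)*(s - 2)*(s + 1)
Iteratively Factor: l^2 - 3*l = (l)*(l - 3)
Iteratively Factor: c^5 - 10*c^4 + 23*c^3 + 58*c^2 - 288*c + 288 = (c - 3)*(c^4 - 7*c^3 + 2*c^2 + 64*c - 96) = (c - 3)*(c - 2)*(c^3 - 5*c^2 - 8*c + 48) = (c - 4)*(c - 3)*(c - 2)*(c^2 - c - 12) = (c - 4)*(c - 3)*(c - 2)*(c + 3)*(c - 4)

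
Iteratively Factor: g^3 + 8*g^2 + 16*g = (g + 4)*(g^2 + 4*g) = g*(g + 4)*(g + 4)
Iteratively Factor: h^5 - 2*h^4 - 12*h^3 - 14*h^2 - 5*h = (h + 1)*(h^4 - 3*h^3 - 9*h^2 - 5*h) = (h + 1)^2*(h^3 - 4*h^2 - 5*h) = h*(h + 1)^2*(h^2 - 4*h - 5) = h*(h - 5)*(h + 1)^2*(h + 1)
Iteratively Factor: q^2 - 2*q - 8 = (q + 2)*(q - 4)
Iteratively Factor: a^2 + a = (a + 1)*(a)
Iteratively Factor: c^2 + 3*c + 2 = (c + 2)*(c + 1)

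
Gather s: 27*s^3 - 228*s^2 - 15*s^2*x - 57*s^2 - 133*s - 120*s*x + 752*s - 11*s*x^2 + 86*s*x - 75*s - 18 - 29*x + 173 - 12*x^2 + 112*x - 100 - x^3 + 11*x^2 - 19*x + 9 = 27*s^3 + s^2*(-15*x - 285) + s*(-11*x^2 - 34*x + 544) - x^3 - x^2 + 64*x + 64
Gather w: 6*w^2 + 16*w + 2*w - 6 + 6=6*w^2 + 18*w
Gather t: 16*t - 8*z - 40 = 16*t - 8*z - 40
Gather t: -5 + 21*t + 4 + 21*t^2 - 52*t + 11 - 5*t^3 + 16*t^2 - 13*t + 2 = -5*t^3 + 37*t^2 - 44*t + 12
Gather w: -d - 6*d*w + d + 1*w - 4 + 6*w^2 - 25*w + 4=6*w^2 + w*(-6*d - 24)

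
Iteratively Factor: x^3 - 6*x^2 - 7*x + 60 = (x - 5)*(x^2 - x - 12) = (x - 5)*(x - 4)*(x + 3)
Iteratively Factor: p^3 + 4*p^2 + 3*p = (p)*(p^2 + 4*p + 3) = p*(p + 1)*(p + 3)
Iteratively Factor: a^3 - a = (a + 1)*(a^2 - a) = a*(a + 1)*(a - 1)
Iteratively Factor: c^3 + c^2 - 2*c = (c + 2)*(c^2 - c) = (c - 1)*(c + 2)*(c)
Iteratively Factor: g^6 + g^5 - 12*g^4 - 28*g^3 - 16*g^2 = (g + 2)*(g^5 - g^4 - 10*g^3 - 8*g^2) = g*(g + 2)*(g^4 - g^3 - 10*g^2 - 8*g) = g*(g - 4)*(g + 2)*(g^3 + 3*g^2 + 2*g) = g^2*(g - 4)*(g + 2)*(g^2 + 3*g + 2) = g^2*(g - 4)*(g + 1)*(g + 2)*(g + 2)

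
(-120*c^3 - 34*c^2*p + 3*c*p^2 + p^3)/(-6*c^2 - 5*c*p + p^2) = (20*c^2 + 9*c*p + p^2)/(c + p)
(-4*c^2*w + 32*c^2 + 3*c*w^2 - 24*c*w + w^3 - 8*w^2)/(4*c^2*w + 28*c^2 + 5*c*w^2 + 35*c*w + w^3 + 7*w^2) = (-c*w + 8*c + w^2 - 8*w)/(c*w + 7*c + w^2 + 7*w)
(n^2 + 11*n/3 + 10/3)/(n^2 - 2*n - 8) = (n + 5/3)/(n - 4)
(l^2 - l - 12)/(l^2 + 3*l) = (l - 4)/l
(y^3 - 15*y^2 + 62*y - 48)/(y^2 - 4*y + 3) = (y^2 - 14*y + 48)/(y - 3)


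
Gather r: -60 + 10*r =10*r - 60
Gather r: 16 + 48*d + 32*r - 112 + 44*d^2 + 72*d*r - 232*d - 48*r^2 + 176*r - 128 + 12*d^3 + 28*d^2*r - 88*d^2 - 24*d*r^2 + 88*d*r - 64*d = 12*d^3 - 44*d^2 - 248*d + r^2*(-24*d - 48) + r*(28*d^2 + 160*d + 208) - 224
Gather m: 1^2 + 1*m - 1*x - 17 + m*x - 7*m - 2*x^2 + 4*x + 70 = m*(x - 6) - 2*x^2 + 3*x + 54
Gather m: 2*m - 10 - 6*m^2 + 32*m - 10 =-6*m^2 + 34*m - 20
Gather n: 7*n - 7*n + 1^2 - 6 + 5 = 0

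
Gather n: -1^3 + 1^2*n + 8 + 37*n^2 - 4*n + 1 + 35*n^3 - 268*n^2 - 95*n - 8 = 35*n^3 - 231*n^2 - 98*n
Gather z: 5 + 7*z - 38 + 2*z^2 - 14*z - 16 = 2*z^2 - 7*z - 49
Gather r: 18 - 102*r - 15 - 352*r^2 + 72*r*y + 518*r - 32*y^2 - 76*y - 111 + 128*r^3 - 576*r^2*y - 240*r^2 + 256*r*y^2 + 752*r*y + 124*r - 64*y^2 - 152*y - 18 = 128*r^3 + r^2*(-576*y - 592) + r*(256*y^2 + 824*y + 540) - 96*y^2 - 228*y - 126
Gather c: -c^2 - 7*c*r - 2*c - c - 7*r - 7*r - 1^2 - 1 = -c^2 + c*(-7*r - 3) - 14*r - 2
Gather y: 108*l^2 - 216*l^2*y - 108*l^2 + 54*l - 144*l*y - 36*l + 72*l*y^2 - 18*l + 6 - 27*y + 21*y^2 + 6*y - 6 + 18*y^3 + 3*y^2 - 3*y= 18*y^3 + y^2*(72*l + 24) + y*(-216*l^2 - 144*l - 24)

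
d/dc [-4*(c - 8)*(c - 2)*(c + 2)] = -12*c^2 + 64*c + 16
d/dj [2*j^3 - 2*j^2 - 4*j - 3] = 6*j^2 - 4*j - 4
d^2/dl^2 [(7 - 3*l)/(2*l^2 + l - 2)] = 2*(-(3*l - 7)*(4*l + 1)^2 + (18*l - 11)*(2*l^2 + l - 2))/(2*l^2 + l - 2)^3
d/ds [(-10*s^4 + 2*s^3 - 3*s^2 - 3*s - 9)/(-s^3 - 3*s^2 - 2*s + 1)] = (10*s^6 + 60*s^5 + 51*s^4 - 54*s^3 - 24*s^2 - 60*s - 21)/(s^6 + 6*s^5 + 13*s^4 + 10*s^3 - 2*s^2 - 4*s + 1)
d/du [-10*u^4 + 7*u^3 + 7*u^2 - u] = -40*u^3 + 21*u^2 + 14*u - 1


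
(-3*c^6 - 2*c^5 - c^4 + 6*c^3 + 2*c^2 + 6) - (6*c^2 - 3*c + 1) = -3*c^6 - 2*c^5 - c^4 + 6*c^3 - 4*c^2 + 3*c + 5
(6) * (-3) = -18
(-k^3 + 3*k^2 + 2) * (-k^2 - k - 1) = k^5 - 2*k^4 - 2*k^3 - 5*k^2 - 2*k - 2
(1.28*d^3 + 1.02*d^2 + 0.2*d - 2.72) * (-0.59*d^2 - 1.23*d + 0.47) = -0.7552*d^5 - 2.1762*d^4 - 0.771*d^3 + 1.8382*d^2 + 3.4396*d - 1.2784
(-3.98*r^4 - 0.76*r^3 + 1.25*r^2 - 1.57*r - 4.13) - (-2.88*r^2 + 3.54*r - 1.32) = -3.98*r^4 - 0.76*r^3 + 4.13*r^2 - 5.11*r - 2.81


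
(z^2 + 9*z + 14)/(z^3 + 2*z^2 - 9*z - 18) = (z + 7)/(z^2 - 9)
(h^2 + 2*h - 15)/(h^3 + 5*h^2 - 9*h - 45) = 1/(h + 3)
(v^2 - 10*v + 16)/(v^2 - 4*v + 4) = (v - 8)/(v - 2)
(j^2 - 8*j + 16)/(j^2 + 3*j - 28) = (j - 4)/(j + 7)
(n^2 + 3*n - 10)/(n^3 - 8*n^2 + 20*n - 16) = (n + 5)/(n^2 - 6*n + 8)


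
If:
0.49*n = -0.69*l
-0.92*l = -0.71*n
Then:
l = 0.00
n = 0.00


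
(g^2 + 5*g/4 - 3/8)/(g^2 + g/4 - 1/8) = (2*g + 3)/(2*g + 1)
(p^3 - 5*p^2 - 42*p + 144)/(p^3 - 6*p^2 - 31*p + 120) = (p + 6)/(p + 5)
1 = 1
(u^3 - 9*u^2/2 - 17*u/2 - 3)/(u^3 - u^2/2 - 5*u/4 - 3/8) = 4*(u^2 - 5*u - 6)/(4*u^2 - 4*u - 3)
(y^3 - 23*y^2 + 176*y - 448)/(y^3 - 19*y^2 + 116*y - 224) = (y - 8)/(y - 4)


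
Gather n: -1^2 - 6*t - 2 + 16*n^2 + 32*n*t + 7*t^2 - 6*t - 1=16*n^2 + 32*n*t + 7*t^2 - 12*t - 4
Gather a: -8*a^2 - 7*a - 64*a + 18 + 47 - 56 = -8*a^2 - 71*a + 9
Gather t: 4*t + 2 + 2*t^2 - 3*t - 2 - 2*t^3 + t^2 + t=-2*t^3 + 3*t^2 + 2*t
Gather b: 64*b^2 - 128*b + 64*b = 64*b^2 - 64*b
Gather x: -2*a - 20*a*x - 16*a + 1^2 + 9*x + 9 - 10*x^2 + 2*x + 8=-18*a - 10*x^2 + x*(11 - 20*a) + 18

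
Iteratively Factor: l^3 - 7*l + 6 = (l + 3)*(l^2 - 3*l + 2) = (l - 1)*(l + 3)*(l - 2)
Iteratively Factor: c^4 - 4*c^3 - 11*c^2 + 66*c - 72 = (c - 3)*(c^3 - c^2 - 14*c + 24) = (c - 3)*(c - 2)*(c^2 + c - 12) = (c - 3)^2*(c - 2)*(c + 4)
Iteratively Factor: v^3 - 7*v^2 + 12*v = (v)*(v^2 - 7*v + 12) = v*(v - 3)*(v - 4)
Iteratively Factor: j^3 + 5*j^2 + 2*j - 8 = (j - 1)*(j^2 + 6*j + 8) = (j - 1)*(j + 4)*(j + 2)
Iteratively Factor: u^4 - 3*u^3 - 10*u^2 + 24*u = (u - 2)*(u^3 - u^2 - 12*u) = u*(u - 2)*(u^2 - u - 12) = u*(u - 2)*(u + 3)*(u - 4)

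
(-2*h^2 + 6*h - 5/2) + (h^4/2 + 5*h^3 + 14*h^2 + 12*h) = h^4/2 + 5*h^3 + 12*h^2 + 18*h - 5/2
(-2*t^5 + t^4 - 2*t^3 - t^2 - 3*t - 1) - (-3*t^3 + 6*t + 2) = -2*t^5 + t^4 + t^3 - t^2 - 9*t - 3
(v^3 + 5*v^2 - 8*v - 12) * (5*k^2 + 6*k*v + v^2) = 5*k^2*v^3 + 25*k^2*v^2 - 40*k^2*v - 60*k^2 + 6*k*v^4 + 30*k*v^3 - 48*k*v^2 - 72*k*v + v^5 + 5*v^4 - 8*v^3 - 12*v^2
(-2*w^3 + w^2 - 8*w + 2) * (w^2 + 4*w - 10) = -2*w^5 - 7*w^4 + 16*w^3 - 40*w^2 + 88*w - 20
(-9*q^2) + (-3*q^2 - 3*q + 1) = -12*q^2 - 3*q + 1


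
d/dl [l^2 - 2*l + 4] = 2*l - 2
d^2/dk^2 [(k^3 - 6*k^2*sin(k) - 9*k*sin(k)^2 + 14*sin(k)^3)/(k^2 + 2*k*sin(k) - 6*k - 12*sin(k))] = 2*(4*k^3*sin(k) - 48*k^2*sin(k) + 7*k^2*cos(2*k) + 144*k*sin(k) - 7*k*sin(2*k) + 48*k*cos(k) - 84*k*cos(2*k) - 48*sin(k) + 42*sin(2*k) - 288*cos(k) + 497*cos(2*k)/2 + 79/2)/(k^3 - 18*k^2 + 108*k - 216)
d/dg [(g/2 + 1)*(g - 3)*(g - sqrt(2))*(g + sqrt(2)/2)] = 2*g^3 - 3*g^2/2 - 3*sqrt(2)*g^2/4 - 7*g + sqrt(2)*g/2 + 1/2 + 3*sqrt(2)/2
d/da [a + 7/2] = 1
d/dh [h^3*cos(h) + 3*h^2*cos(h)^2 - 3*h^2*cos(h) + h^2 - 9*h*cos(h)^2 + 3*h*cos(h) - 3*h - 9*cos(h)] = -h^3*sin(h) - 3*h^2*sin(2*h) + 3*sqrt(2)*h^2*sin(h + pi/4) - 3*h*sin(h) + 9*h*sin(2*h) - 6*h*cos(h) + 3*h*cos(2*h) + 5*h + 9*sin(h) + 3*cos(h) - 9*cos(2*h)/2 - 15/2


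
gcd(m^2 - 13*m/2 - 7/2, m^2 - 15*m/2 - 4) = m + 1/2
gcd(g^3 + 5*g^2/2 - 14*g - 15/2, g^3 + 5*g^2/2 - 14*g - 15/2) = g^3 + 5*g^2/2 - 14*g - 15/2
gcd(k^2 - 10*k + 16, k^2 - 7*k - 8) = k - 8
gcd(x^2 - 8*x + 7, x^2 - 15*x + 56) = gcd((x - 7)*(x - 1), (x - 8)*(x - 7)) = x - 7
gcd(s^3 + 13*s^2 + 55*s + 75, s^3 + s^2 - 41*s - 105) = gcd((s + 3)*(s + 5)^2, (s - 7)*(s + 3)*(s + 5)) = s^2 + 8*s + 15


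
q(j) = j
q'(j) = 1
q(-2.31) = -2.31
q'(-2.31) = 1.00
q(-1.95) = -1.95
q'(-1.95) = 1.00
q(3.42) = 3.42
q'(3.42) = 1.00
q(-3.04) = -3.04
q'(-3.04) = 1.00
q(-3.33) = -3.33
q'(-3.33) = 1.00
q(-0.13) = -0.13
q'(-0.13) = 1.00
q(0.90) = 0.90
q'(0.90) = 1.00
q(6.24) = 6.24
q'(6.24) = 1.00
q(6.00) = 6.00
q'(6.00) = 1.00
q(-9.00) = -9.00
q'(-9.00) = 1.00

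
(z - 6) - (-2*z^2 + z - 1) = 2*z^2 - 5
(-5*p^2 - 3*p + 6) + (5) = -5*p^2 - 3*p + 11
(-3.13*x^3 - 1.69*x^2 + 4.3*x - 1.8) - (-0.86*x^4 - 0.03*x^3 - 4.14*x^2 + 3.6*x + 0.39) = 0.86*x^4 - 3.1*x^3 + 2.45*x^2 + 0.7*x - 2.19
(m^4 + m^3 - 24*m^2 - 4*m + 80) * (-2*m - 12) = -2*m^5 - 14*m^4 + 36*m^3 + 296*m^2 - 112*m - 960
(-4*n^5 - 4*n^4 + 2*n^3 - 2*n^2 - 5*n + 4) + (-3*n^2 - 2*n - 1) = -4*n^5 - 4*n^4 + 2*n^3 - 5*n^2 - 7*n + 3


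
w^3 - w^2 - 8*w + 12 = (w - 2)^2*(w + 3)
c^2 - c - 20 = (c - 5)*(c + 4)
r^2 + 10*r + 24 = (r + 4)*(r + 6)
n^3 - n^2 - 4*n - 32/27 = (n - 8/3)*(n + 1/3)*(n + 4/3)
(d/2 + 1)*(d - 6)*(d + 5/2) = d^3/2 - 3*d^2/4 - 11*d - 15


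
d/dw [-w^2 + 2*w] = 2 - 2*w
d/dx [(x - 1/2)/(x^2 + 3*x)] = (-x^2 + x + 3/2)/(x^2*(x^2 + 6*x + 9))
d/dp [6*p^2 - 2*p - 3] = 12*p - 2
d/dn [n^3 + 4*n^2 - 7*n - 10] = 3*n^2 + 8*n - 7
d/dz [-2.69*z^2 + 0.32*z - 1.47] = 0.32 - 5.38*z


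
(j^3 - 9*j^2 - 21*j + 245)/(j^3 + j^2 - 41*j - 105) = (j - 7)/(j + 3)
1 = 1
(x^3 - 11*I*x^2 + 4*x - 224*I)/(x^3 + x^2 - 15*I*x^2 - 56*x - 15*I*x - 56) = (x + 4*I)/(x + 1)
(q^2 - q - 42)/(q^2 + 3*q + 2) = (q^2 - q - 42)/(q^2 + 3*q + 2)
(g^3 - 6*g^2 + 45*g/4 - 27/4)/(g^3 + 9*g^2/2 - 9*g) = (2*g^2 - 9*g + 9)/(2*g*(g + 6))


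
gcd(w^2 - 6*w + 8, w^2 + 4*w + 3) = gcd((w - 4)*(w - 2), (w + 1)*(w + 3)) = 1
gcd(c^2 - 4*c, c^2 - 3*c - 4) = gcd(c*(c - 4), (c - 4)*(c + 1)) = c - 4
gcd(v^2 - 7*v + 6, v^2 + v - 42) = v - 6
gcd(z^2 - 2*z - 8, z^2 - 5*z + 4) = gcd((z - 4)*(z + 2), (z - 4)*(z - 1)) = z - 4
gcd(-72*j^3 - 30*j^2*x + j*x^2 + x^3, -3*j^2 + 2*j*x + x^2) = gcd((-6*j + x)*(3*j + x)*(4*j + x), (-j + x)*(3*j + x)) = 3*j + x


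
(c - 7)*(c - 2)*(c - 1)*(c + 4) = c^4 - 6*c^3 - 17*c^2 + 78*c - 56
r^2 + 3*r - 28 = (r - 4)*(r + 7)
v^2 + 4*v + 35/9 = (v + 5/3)*(v + 7/3)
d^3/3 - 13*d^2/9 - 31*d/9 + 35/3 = (d/3 + 1)*(d - 5)*(d - 7/3)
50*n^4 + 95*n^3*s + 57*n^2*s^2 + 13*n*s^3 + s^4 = (n + s)*(2*n + s)*(5*n + s)^2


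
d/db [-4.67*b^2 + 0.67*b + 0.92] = 0.67 - 9.34*b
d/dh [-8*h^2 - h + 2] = -16*h - 1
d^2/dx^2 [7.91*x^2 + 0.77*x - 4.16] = 15.8200000000000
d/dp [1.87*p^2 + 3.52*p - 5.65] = 3.74*p + 3.52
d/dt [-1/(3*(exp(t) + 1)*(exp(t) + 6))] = (2*exp(t) + 7)/(12*(exp(t) + 6)^2*cosh(t/2)^2)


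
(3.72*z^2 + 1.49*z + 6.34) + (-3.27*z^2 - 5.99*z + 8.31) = 0.45*z^2 - 4.5*z + 14.65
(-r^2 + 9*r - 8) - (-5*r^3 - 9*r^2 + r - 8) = 5*r^3 + 8*r^2 + 8*r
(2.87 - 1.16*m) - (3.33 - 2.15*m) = 0.99*m - 0.46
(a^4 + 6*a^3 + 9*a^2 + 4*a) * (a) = a^5 + 6*a^4 + 9*a^3 + 4*a^2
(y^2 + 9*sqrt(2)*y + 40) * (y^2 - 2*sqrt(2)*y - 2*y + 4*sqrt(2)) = y^4 - 2*y^3 + 7*sqrt(2)*y^3 - 14*sqrt(2)*y^2 + 4*y^2 - 80*sqrt(2)*y - 8*y + 160*sqrt(2)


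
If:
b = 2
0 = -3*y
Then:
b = 2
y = 0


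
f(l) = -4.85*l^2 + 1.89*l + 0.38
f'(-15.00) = 147.39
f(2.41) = -23.23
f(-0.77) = -3.95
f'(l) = 1.89 - 9.7*l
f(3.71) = -59.36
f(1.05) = -2.98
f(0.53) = 0.02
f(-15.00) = -1119.22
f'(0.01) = 1.79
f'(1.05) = -8.30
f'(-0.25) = 4.32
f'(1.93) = -16.83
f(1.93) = -14.04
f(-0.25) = -0.40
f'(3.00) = -27.21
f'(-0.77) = 9.36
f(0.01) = 0.40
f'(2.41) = -21.49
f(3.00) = -37.60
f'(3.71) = -34.10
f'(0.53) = -3.25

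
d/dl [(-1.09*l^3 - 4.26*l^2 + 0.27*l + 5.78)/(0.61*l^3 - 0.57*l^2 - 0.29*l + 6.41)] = (3.2199*l^4 + 0.3028*l^3 - 30.1488*l^2 - 48.024*l + 3.4069)/(0.3721*l^6 - 0.6954*l^5 - 0.0289*l^4 + 8.1508*l^3 - 7.2233*l^2 - 3.7178*l + 41.0881)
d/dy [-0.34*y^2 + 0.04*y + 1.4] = 0.04 - 0.68*y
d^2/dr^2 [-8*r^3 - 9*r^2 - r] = -48*r - 18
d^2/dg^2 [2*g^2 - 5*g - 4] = 4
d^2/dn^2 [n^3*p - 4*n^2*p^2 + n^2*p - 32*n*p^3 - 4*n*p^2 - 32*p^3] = 2*p*(3*n - 4*p + 1)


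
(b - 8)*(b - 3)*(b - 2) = b^3 - 13*b^2 + 46*b - 48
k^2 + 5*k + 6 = (k + 2)*(k + 3)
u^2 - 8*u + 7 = (u - 7)*(u - 1)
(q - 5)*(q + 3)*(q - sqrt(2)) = q^3 - 2*q^2 - sqrt(2)*q^2 - 15*q + 2*sqrt(2)*q + 15*sqrt(2)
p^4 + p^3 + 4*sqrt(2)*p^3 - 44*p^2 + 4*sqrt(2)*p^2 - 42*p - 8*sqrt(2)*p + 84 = (p - 1)*(p + 2)*(p - 3*sqrt(2))*(p + 7*sqrt(2))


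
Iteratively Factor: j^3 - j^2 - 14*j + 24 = (j - 2)*(j^2 + j - 12) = (j - 3)*(j - 2)*(j + 4)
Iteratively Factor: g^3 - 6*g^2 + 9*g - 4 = (g - 1)*(g^2 - 5*g + 4) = (g - 1)^2*(g - 4)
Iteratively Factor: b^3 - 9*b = (b + 3)*(b^2 - 3*b) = b*(b + 3)*(b - 3)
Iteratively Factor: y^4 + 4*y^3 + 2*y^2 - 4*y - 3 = (y - 1)*(y^3 + 5*y^2 + 7*y + 3) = (y - 1)*(y + 3)*(y^2 + 2*y + 1) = (y - 1)*(y + 1)*(y + 3)*(y + 1)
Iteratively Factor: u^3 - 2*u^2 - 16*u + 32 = (u - 2)*(u^2 - 16) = (u - 4)*(u - 2)*(u + 4)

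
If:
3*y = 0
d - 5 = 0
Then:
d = 5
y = 0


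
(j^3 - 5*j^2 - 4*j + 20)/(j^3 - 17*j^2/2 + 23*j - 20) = 2*(j^2 - 3*j - 10)/(2*j^2 - 13*j + 20)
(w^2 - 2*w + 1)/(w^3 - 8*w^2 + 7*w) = (w - 1)/(w*(w - 7))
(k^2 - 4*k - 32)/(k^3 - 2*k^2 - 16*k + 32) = (k - 8)/(k^2 - 6*k + 8)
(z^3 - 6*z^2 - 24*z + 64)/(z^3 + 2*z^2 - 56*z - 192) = (z - 2)/(z + 6)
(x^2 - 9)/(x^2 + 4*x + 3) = (x - 3)/(x + 1)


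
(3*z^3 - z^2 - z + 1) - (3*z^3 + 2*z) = -z^2 - 3*z + 1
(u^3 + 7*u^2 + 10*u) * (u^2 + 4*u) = u^5 + 11*u^4 + 38*u^3 + 40*u^2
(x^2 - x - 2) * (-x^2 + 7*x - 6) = -x^4 + 8*x^3 - 11*x^2 - 8*x + 12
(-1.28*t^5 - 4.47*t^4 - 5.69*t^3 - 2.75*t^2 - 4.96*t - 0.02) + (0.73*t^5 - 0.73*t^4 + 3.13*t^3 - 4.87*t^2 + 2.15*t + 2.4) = -0.55*t^5 - 5.2*t^4 - 2.56*t^3 - 7.62*t^2 - 2.81*t + 2.38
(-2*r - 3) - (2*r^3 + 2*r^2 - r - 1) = -2*r^3 - 2*r^2 - r - 2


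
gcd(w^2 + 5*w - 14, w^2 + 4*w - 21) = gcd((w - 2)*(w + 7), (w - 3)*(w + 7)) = w + 7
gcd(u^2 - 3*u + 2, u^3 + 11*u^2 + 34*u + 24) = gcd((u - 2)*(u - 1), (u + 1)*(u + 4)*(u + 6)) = 1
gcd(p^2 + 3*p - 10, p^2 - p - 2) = p - 2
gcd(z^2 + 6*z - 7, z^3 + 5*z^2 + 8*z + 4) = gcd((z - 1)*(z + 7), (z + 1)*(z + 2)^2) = 1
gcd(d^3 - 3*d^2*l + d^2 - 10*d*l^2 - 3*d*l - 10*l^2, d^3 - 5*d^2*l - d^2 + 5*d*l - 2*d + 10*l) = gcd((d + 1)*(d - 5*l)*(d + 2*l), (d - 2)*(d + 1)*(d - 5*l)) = d^2 - 5*d*l + d - 5*l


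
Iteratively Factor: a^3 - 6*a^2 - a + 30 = (a + 2)*(a^2 - 8*a + 15) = (a - 5)*(a + 2)*(a - 3)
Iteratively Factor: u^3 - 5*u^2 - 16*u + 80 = (u - 5)*(u^2 - 16) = (u - 5)*(u + 4)*(u - 4)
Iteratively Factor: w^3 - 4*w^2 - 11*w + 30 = (w - 2)*(w^2 - 2*w - 15) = (w - 2)*(w + 3)*(w - 5)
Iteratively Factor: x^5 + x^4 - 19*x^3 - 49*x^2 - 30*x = (x)*(x^4 + x^3 - 19*x^2 - 49*x - 30) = x*(x + 1)*(x^3 - 19*x - 30) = x*(x + 1)*(x + 2)*(x^2 - 2*x - 15) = x*(x + 1)*(x + 2)*(x + 3)*(x - 5)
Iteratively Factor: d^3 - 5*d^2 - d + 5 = (d + 1)*(d^2 - 6*d + 5) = (d - 1)*(d + 1)*(d - 5)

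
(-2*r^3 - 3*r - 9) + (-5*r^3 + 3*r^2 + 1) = -7*r^3 + 3*r^2 - 3*r - 8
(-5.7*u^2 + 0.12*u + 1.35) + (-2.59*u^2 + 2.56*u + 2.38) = -8.29*u^2 + 2.68*u + 3.73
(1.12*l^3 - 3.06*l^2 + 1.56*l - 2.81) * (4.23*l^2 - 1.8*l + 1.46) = 4.7376*l^5 - 14.9598*l^4 + 13.742*l^3 - 19.1619*l^2 + 7.3356*l - 4.1026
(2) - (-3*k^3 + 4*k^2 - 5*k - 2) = 3*k^3 - 4*k^2 + 5*k + 4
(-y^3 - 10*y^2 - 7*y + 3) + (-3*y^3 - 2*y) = -4*y^3 - 10*y^2 - 9*y + 3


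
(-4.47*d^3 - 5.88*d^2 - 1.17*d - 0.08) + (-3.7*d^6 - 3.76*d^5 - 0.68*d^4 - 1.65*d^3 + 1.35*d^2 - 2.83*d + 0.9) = -3.7*d^6 - 3.76*d^5 - 0.68*d^4 - 6.12*d^3 - 4.53*d^2 - 4.0*d + 0.82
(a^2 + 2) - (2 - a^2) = 2*a^2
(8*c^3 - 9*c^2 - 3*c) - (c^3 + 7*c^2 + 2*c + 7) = 7*c^3 - 16*c^2 - 5*c - 7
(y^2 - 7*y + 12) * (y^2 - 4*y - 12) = y^4 - 11*y^3 + 28*y^2 + 36*y - 144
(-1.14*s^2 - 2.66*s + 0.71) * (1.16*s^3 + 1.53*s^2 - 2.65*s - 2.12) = -1.3224*s^5 - 4.8298*s^4 - 0.225200000000001*s^3 + 10.5521*s^2 + 3.7577*s - 1.5052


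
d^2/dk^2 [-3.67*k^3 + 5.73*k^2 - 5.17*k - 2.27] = 11.46 - 22.02*k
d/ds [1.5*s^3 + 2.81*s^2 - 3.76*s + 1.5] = 4.5*s^2 + 5.62*s - 3.76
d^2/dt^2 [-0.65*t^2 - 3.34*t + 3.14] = -1.30000000000000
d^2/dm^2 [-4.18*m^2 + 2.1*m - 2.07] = -8.36000000000000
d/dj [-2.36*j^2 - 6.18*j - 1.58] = -4.72*j - 6.18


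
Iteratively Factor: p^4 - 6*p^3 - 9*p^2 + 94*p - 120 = (p + 4)*(p^3 - 10*p^2 + 31*p - 30) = (p - 3)*(p + 4)*(p^2 - 7*p + 10) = (p - 5)*(p - 3)*(p + 4)*(p - 2)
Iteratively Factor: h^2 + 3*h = (h)*(h + 3)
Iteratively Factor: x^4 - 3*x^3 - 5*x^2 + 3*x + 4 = (x + 1)*(x^3 - 4*x^2 - x + 4) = (x - 4)*(x + 1)*(x^2 - 1) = (x - 4)*(x - 1)*(x + 1)*(x + 1)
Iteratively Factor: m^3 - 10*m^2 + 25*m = (m)*(m^2 - 10*m + 25) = m*(m - 5)*(m - 5)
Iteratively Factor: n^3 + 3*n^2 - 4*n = (n - 1)*(n^2 + 4*n) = (n - 1)*(n + 4)*(n)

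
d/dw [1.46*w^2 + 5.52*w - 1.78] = 2.92*w + 5.52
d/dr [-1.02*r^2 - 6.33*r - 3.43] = -2.04*r - 6.33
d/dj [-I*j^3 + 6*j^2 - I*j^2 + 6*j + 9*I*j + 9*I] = -3*I*j^2 + 2*j*(6 - I) + 6 + 9*I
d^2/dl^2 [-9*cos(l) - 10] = 9*cos(l)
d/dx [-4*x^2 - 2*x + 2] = -8*x - 2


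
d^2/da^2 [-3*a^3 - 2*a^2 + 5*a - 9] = -18*a - 4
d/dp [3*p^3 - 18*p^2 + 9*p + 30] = 9*p^2 - 36*p + 9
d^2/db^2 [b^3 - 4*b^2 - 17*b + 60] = 6*b - 8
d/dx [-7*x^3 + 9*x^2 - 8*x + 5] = -21*x^2 + 18*x - 8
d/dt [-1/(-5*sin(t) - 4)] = -5*cos(t)/(5*sin(t) + 4)^2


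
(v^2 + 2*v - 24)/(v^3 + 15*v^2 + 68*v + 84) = (v - 4)/(v^2 + 9*v + 14)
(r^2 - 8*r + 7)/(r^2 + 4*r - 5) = (r - 7)/(r + 5)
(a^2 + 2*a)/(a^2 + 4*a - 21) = a*(a + 2)/(a^2 + 4*a - 21)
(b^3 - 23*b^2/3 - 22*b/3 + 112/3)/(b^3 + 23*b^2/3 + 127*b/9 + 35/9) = 3*(b^2 - 10*b + 16)/(3*b^2 + 16*b + 5)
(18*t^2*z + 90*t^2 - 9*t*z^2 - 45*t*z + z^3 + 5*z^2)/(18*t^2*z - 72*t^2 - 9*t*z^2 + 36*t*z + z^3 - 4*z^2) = (z + 5)/(z - 4)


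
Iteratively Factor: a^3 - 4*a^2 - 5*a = (a)*(a^2 - 4*a - 5) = a*(a - 5)*(a + 1)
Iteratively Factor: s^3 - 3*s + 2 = (s + 2)*(s^2 - 2*s + 1) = (s - 1)*(s + 2)*(s - 1)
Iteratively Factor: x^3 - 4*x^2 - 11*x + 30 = (x + 3)*(x^2 - 7*x + 10) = (x - 5)*(x + 3)*(x - 2)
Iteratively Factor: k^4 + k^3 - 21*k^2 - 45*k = (k - 5)*(k^3 + 6*k^2 + 9*k) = (k - 5)*(k + 3)*(k^2 + 3*k) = k*(k - 5)*(k + 3)*(k + 3)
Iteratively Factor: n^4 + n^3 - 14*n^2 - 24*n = (n + 2)*(n^3 - n^2 - 12*n) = (n + 2)*(n + 3)*(n^2 - 4*n) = (n - 4)*(n + 2)*(n + 3)*(n)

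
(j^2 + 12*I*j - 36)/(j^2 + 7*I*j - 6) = (j + 6*I)/(j + I)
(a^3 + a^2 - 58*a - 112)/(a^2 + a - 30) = (a^3 + a^2 - 58*a - 112)/(a^2 + a - 30)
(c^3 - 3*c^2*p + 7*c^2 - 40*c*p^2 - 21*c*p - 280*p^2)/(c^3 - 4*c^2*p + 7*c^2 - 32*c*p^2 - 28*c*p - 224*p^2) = (c + 5*p)/(c + 4*p)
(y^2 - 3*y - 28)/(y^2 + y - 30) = (y^2 - 3*y - 28)/(y^2 + y - 30)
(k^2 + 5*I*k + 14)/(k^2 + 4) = (k + 7*I)/(k + 2*I)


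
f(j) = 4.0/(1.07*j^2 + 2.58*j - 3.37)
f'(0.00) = -0.91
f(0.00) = -1.19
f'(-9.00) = 0.02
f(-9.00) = 0.07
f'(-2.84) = 3.27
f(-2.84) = -1.94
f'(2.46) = -0.35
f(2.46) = 0.42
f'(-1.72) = 0.20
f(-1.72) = -0.86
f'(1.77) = -1.23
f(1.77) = 0.88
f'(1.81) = -1.12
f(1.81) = 0.83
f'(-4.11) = 1.48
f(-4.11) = 0.98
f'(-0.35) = -0.43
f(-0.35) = -0.97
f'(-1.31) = 0.04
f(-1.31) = -0.81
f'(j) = 4.0*(-2.14*j - 2.58)/(1.07*j^2 + 2.58*j - 3.37)^2 = (-8.56*j - 10.32)/(1.07*j^2 + 2.58*j - 3.37)^2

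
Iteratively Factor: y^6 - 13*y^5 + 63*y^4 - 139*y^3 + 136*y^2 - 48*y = (y - 4)*(y^5 - 9*y^4 + 27*y^3 - 31*y^2 + 12*y) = y*(y - 4)*(y^4 - 9*y^3 + 27*y^2 - 31*y + 12) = y*(y - 4)*(y - 1)*(y^3 - 8*y^2 + 19*y - 12) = y*(y - 4)*(y - 3)*(y - 1)*(y^2 - 5*y + 4) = y*(y - 4)*(y - 3)*(y - 1)^2*(y - 4)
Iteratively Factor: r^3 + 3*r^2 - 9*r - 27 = (r + 3)*(r^2 - 9) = (r - 3)*(r + 3)*(r + 3)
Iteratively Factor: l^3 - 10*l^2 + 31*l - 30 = (l - 5)*(l^2 - 5*l + 6) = (l - 5)*(l - 3)*(l - 2)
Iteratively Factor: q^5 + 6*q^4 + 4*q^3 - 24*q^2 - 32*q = (q)*(q^4 + 6*q^3 + 4*q^2 - 24*q - 32) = q*(q - 2)*(q^3 + 8*q^2 + 20*q + 16) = q*(q - 2)*(q + 2)*(q^2 + 6*q + 8) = q*(q - 2)*(q + 2)*(q + 4)*(q + 2)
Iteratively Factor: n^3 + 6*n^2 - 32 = (n - 2)*(n^2 + 8*n + 16) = (n - 2)*(n + 4)*(n + 4)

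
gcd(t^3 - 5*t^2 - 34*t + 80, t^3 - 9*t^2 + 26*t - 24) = t - 2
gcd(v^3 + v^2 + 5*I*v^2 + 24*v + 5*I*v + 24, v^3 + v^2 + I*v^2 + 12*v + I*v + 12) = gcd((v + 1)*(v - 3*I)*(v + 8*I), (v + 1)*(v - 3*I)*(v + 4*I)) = v^2 + v*(1 - 3*I) - 3*I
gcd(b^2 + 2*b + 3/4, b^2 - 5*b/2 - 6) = b + 3/2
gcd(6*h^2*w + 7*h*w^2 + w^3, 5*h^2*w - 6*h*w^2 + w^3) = w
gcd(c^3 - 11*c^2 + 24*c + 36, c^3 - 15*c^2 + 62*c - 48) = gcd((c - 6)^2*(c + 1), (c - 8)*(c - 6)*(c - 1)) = c - 6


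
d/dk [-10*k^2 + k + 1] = 1 - 20*k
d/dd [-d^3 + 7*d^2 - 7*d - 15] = -3*d^2 + 14*d - 7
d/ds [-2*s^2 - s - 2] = -4*s - 1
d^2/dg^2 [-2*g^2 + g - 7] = -4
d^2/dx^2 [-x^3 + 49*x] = -6*x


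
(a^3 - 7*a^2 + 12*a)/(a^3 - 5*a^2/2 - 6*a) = 2*(a - 3)/(2*a + 3)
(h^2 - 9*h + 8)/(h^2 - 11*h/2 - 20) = 2*(h - 1)/(2*h + 5)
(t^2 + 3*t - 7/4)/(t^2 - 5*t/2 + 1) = (t + 7/2)/(t - 2)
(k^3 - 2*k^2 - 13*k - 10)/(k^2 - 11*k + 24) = (k^3 - 2*k^2 - 13*k - 10)/(k^2 - 11*k + 24)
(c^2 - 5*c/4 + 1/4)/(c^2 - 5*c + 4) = (c - 1/4)/(c - 4)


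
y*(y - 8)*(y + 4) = y^3 - 4*y^2 - 32*y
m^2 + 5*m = m*(m + 5)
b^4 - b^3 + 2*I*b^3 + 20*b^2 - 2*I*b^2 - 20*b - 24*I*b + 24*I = (b - 1)*(b - 2*I)^2*(b + 6*I)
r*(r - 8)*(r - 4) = r^3 - 12*r^2 + 32*r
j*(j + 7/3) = j^2 + 7*j/3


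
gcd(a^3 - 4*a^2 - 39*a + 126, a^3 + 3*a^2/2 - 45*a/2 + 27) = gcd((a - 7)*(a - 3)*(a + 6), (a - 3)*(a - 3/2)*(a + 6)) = a^2 + 3*a - 18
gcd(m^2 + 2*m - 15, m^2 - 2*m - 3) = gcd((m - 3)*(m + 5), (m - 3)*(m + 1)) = m - 3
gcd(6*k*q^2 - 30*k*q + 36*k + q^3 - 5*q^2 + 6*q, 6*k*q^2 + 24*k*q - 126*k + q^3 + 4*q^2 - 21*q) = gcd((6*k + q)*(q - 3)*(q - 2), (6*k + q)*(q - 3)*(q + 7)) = 6*k*q - 18*k + q^2 - 3*q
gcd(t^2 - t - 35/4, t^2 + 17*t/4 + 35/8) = t + 5/2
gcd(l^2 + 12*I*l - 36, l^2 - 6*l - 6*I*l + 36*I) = 1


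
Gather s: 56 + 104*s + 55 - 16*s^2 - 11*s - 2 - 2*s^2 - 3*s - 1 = -18*s^2 + 90*s + 108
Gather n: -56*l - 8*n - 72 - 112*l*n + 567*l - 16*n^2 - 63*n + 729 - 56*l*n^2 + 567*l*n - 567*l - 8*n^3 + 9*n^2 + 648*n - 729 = -56*l - 8*n^3 + n^2*(-56*l - 7) + n*(455*l + 577) - 72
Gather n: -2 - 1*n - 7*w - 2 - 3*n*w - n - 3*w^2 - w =n*(-3*w - 2) - 3*w^2 - 8*w - 4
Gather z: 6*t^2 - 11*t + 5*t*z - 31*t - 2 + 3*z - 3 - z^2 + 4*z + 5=6*t^2 - 42*t - z^2 + z*(5*t + 7)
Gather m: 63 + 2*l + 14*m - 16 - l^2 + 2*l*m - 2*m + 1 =-l^2 + 2*l + m*(2*l + 12) + 48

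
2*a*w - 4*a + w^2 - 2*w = (2*a + w)*(w - 2)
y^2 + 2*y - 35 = (y - 5)*(y + 7)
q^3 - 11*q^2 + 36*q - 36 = (q - 6)*(q - 3)*(q - 2)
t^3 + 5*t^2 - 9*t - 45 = (t - 3)*(t + 3)*(t + 5)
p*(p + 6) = p^2 + 6*p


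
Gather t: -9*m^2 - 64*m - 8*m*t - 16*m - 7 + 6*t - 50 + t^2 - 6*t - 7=-9*m^2 - 8*m*t - 80*m + t^2 - 64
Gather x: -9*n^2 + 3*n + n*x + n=-9*n^2 + n*x + 4*n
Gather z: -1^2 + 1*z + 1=z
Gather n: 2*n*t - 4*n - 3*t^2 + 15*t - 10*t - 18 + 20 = n*(2*t - 4) - 3*t^2 + 5*t + 2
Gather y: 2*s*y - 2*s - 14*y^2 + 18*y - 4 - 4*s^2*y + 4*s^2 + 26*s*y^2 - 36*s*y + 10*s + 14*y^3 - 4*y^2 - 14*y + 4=4*s^2 + 8*s + 14*y^3 + y^2*(26*s - 18) + y*(-4*s^2 - 34*s + 4)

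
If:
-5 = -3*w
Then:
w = 5/3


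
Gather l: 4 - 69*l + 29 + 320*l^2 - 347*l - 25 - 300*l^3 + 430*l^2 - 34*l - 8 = -300*l^3 + 750*l^2 - 450*l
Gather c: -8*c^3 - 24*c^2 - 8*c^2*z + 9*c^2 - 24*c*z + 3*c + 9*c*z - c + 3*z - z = -8*c^3 + c^2*(-8*z - 15) + c*(2 - 15*z) + 2*z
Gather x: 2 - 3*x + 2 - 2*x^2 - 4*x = -2*x^2 - 7*x + 4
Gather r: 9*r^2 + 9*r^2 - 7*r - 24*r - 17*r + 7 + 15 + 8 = 18*r^2 - 48*r + 30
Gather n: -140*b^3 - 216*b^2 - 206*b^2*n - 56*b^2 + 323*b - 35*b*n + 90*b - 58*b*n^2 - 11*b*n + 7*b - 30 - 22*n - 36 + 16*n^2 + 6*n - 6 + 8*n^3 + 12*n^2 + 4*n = -140*b^3 - 272*b^2 + 420*b + 8*n^3 + n^2*(28 - 58*b) + n*(-206*b^2 - 46*b - 12) - 72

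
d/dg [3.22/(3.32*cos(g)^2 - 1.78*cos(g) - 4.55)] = (21.3808*cos(g) - 5.7316)*sin(g)/(-3.32*cos(g)^2 + 1.78*cos(g) + 4.55)^2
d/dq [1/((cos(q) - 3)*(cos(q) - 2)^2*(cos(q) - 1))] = (-4*sin(q)^2 - 16*cos(q) + 18)*sin(q)/((cos(q) - 3)^2*(cos(q) - 2)^3*(cos(q) - 1)^2)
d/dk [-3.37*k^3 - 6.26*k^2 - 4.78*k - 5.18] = -10.11*k^2 - 12.52*k - 4.78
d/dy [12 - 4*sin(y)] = -4*cos(y)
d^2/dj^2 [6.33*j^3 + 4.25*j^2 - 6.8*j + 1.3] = 37.98*j + 8.5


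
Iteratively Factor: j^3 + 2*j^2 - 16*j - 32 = (j + 2)*(j^2 - 16) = (j + 2)*(j + 4)*(j - 4)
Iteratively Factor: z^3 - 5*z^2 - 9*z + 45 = (z - 5)*(z^2 - 9) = (z - 5)*(z - 3)*(z + 3)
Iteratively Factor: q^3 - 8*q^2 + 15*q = (q)*(q^2 - 8*q + 15) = q*(q - 5)*(q - 3)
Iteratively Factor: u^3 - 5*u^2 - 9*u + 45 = (u + 3)*(u^2 - 8*u + 15) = (u - 3)*(u + 3)*(u - 5)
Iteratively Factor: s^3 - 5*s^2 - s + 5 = (s + 1)*(s^2 - 6*s + 5) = (s - 1)*(s + 1)*(s - 5)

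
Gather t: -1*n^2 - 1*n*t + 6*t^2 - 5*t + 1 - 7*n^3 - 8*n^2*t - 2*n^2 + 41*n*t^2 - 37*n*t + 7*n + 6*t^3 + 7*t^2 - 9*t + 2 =-7*n^3 - 3*n^2 + 7*n + 6*t^3 + t^2*(41*n + 13) + t*(-8*n^2 - 38*n - 14) + 3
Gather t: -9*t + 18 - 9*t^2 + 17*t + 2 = -9*t^2 + 8*t + 20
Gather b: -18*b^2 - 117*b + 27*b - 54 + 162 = -18*b^2 - 90*b + 108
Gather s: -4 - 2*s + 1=-2*s - 3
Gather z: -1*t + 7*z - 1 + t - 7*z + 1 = 0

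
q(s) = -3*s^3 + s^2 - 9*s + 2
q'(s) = -9*s^2 + 2*s - 9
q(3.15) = -110.20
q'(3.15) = -92.00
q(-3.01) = 119.96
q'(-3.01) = -96.56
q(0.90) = -7.48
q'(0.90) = -14.49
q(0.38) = -1.44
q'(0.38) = -9.54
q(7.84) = -1452.77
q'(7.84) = -546.51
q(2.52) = -62.34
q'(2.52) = -61.11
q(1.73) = -26.11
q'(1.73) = -32.48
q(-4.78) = 395.51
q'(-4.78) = -224.20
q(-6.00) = 740.00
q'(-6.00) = -345.00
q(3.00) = -97.00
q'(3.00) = -84.00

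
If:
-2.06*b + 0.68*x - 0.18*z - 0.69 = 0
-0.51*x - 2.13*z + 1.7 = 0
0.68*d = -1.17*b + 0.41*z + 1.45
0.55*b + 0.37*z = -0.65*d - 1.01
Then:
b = 2.57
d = -3.03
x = 8.47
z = -1.23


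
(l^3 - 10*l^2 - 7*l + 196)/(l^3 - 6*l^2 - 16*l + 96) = (l^2 - 14*l + 49)/(l^2 - 10*l + 24)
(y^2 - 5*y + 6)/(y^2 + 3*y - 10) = (y - 3)/(y + 5)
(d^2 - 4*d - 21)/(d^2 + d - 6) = (d - 7)/(d - 2)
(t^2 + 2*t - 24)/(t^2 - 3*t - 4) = (t + 6)/(t + 1)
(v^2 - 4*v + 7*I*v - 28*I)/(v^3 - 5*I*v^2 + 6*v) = (v^2 + v*(-4 + 7*I) - 28*I)/(v*(v^2 - 5*I*v + 6))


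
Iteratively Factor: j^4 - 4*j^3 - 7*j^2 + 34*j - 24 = (j - 1)*(j^3 - 3*j^2 - 10*j + 24) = (j - 1)*(j + 3)*(j^2 - 6*j + 8) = (j - 2)*(j - 1)*(j + 3)*(j - 4)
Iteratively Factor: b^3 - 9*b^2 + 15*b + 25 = (b - 5)*(b^2 - 4*b - 5) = (b - 5)*(b + 1)*(b - 5)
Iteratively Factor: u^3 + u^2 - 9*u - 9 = (u + 1)*(u^2 - 9) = (u - 3)*(u + 1)*(u + 3)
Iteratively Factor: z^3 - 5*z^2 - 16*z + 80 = (z - 4)*(z^2 - z - 20) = (z - 4)*(z + 4)*(z - 5)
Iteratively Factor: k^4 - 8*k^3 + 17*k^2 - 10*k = (k - 2)*(k^3 - 6*k^2 + 5*k) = (k - 5)*(k - 2)*(k^2 - k) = k*(k - 5)*(k - 2)*(k - 1)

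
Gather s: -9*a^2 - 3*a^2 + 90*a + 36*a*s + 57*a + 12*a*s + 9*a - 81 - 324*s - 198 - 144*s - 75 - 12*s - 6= -12*a^2 + 156*a + s*(48*a - 480) - 360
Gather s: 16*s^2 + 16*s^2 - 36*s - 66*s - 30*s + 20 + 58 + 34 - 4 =32*s^2 - 132*s + 108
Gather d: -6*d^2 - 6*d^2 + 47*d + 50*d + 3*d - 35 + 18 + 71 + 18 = -12*d^2 + 100*d + 72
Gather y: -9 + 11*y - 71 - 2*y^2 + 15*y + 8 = -2*y^2 + 26*y - 72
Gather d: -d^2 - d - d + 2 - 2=-d^2 - 2*d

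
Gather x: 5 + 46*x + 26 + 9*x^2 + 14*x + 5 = 9*x^2 + 60*x + 36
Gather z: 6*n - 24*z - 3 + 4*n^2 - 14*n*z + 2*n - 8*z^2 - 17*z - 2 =4*n^2 + 8*n - 8*z^2 + z*(-14*n - 41) - 5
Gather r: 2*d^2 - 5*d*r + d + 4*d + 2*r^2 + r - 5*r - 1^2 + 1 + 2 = 2*d^2 + 5*d + 2*r^2 + r*(-5*d - 4) + 2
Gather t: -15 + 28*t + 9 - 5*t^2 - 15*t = -5*t^2 + 13*t - 6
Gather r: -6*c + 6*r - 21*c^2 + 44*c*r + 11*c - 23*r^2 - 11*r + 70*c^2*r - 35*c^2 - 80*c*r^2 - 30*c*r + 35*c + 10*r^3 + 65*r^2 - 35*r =-56*c^2 + 40*c + 10*r^3 + r^2*(42 - 80*c) + r*(70*c^2 + 14*c - 40)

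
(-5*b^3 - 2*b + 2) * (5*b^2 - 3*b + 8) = -25*b^5 + 15*b^4 - 50*b^3 + 16*b^2 - 22*b + 16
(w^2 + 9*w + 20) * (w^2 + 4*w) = w^4 + 13*w^3 + 56*w^2 + 80*w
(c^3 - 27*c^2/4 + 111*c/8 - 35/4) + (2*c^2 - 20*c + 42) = c^3 - 19*c^2/4 - 49*c/8 + 133/4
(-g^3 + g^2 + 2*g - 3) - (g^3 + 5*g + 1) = -2*g^3 + g^2 - 3*g - 4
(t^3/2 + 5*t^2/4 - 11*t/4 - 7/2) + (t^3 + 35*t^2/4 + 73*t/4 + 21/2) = 3*t^3/2 + 10*t^2 + 31*t/2 + 7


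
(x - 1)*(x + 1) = x^2 - 1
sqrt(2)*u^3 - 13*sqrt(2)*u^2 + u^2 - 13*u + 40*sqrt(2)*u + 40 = (u - 8)*(u - 5)*(sqrt(2)*u + 1)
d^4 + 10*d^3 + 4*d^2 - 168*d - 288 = (d - 4)*(d + 2)*(d + 6)^2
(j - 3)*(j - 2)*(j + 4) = j^3 - j^2 - 14*j + 24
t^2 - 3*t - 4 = (t - 4)*(t + 1)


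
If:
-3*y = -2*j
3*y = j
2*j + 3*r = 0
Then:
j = 0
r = 0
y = 0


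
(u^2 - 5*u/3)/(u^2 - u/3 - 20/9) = 3*u/(3*u + 4)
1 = 1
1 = 1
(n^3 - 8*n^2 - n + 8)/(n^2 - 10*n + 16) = (n^2 - 1)/(n - 2)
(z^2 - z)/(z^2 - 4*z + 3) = z/(z - 3)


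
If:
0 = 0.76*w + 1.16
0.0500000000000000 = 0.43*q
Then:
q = 0.12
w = -1.53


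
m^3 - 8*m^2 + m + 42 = (m - 7)*(m - 3)*(m + 2)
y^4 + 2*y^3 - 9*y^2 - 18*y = y*(y - 3)*(y + 2)*(y + 3)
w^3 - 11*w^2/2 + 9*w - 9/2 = (w - 3)*(w - 3/2)*(w - 1)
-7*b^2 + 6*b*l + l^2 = (-b + l)*(7*b + l)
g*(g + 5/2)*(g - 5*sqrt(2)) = g^3 - 5*sqrt(2)*g^2 + 5*g^2/2 - 25*sqrt(2)*g/2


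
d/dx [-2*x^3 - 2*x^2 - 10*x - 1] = -6*x^2 - 4*x - 10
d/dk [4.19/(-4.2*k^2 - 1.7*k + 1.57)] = (35.196*k + 7.123)/(4.2*k^2 + 1.7*k - 1.57)^2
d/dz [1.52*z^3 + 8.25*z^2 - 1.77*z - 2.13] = 4.56*z^2 + 16.5*z - 1.77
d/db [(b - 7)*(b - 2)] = 2*b - 9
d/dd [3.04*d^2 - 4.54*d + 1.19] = 6.08*d - 4.54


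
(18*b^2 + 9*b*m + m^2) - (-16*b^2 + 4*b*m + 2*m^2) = 34*b^2 + 5*b*m - m^2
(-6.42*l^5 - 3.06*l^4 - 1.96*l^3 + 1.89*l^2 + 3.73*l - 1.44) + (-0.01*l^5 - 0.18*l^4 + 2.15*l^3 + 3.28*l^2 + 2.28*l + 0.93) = -6.43*l^5 - 3.24*l^4 + 0.19*l^3 + 5.17*l^2 + 6.01*l - 0.51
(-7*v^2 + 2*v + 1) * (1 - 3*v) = 21*v^3 - 13*v^2 - v + 1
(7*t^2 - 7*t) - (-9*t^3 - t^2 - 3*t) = 9*t^3 + 8*t^2 - 4*t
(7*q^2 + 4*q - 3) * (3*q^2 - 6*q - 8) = 21*q^4 - 30*q^3 - 89*q^2 - 14*q + 24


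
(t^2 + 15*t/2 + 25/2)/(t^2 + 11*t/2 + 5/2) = (2*t + 5)/(2*t + 1)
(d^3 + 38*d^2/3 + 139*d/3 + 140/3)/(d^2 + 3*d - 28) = (3*d^2 + 17*d + 20)/(3*(d - 4))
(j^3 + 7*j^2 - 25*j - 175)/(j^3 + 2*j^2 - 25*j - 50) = (j + 7)/(j + 2)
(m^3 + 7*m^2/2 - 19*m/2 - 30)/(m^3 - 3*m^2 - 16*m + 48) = (m + 5/2)/(m - 4)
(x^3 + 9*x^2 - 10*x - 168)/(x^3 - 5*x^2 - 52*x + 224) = (x + 6)/(x - 8)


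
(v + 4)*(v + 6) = v^2 + 10*v + 24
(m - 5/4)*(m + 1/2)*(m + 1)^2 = m^4 + 5*m^3/4 - 9*m^2/8 - 2*m - 5/8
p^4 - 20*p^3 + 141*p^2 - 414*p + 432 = (p - 8)*(p - 6)*(p - 3)^2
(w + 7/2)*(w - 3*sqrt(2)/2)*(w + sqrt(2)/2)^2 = w^4 - sqrt(2)*w^3/2 + 7*w^3/2 - 5*w^2/2 - 7*sqrt(2)*w^2/4 - 35*w/4 - 3*sqrt(2)*w/4 - 21*sqrt(2)/8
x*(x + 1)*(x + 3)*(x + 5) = x^4 + 9*x^3 + 23*x^2 + 15*x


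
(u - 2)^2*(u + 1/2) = u^3 - 7*u^2/2 + 2*u + 2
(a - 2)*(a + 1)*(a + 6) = a^3 + 5*a^2 - 8*a - 12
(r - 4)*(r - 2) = r^2 - 6*r + 8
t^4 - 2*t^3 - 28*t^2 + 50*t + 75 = (t - 5)*(t - 3)*(t + 1)*(t + 5)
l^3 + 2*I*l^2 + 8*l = l*(l - 2*I)*(l + 4*I)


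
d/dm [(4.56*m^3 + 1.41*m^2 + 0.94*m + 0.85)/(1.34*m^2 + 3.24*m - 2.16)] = (6.1104*m^4 + 29.5488*m^3 - 26.24*m^2 - 8.3692*m - 4.7844)/(1.7956*m^4 + 8.6832*m^3 + 4.7088*m^2 - 13.9968*m + 4.6656)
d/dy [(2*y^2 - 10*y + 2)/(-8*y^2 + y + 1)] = 6*(-13*y^2 + 6*y - 2)/(64*y^4 - 16*y^3 - 15*y^2 + 2*y + 1)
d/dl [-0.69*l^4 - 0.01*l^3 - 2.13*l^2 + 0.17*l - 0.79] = -2.76*l^3 - 0.03*l^2 - 4.26*l + 0.17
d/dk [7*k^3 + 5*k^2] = k*(21*k + 10)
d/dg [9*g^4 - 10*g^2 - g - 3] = 36*g^3 - 20*g - 1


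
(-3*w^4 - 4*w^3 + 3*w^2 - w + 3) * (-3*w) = 9*w^5 + 12*w^4 - 9*w^3 + 3*w^2 - 9*w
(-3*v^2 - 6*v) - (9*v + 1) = -3*v^2 - 15*v - 1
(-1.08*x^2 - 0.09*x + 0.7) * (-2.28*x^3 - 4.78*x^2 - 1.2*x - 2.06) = 2.4624*x^5 + 5.3676*x^4 + 0.1302*x^3 - 1.0132*x^2 - 0.6546*x - 1.442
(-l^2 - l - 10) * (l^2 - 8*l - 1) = -l^4 + 7*l^3 - l^2 + 81*l + 10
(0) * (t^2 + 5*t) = 0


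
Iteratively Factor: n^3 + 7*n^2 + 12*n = (n + 3)*(n^2 + 4*n) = (n + 3)*(n + 4)*(n)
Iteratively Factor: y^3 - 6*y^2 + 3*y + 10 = (y - 2)*(y^2 - 4*y - 5) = (y - 2)*(y + 1)*(y - 5)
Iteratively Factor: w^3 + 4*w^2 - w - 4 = (w - 1)*(w^2 + 5*w + 4) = (w - 1)*(w + 1)*(w + 4)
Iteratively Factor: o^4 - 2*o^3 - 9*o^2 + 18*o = (o - 2)*(o^3 - 9*o) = (o - 2)*(o + 3)*(o^2 - 3*o) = (o - 3)*(o - 2)*(o + 3)*(o)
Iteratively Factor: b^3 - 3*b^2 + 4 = (b - 2)*(b^2 - b - 2) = (b - 2)*(b + 1)*(b - 2)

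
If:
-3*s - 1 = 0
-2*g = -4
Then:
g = 2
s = -1/3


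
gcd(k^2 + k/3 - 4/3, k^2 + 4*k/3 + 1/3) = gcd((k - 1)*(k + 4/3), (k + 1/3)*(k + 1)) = 1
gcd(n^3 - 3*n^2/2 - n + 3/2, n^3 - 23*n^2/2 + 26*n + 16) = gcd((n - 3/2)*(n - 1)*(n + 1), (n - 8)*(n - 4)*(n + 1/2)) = 1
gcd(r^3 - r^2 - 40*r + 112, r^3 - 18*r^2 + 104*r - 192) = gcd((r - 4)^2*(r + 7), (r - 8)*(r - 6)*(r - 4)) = r - 4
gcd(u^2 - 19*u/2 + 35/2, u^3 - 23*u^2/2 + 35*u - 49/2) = u - 7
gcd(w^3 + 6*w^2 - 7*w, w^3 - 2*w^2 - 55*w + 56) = w^2 + 6*w - 7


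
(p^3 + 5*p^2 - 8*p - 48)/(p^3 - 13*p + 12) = (p + 4)/(p - 1)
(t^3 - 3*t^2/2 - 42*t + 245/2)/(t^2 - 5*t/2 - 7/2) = (t^2 + 2*t - 35)/(t + 1)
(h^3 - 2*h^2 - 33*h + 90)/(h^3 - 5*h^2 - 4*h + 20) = (h^2 + 3*h - 18)/(h^2 - 4)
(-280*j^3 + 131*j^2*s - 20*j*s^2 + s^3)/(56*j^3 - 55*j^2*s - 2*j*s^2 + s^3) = (35*j^2 - 12*j*s + s^2)/(-7*j^2 + 6*j*s + s^2)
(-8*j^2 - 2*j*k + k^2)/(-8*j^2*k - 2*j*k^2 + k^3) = 1/k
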